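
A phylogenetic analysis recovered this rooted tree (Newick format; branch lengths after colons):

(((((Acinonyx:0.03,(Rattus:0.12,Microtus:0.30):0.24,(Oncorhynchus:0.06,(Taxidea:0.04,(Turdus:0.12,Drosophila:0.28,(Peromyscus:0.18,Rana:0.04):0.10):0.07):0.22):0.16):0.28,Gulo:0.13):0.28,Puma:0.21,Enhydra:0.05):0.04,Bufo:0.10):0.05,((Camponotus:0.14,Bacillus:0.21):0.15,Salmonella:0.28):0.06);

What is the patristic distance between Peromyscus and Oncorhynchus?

0.63

The path runs Peromyscus → … → MRCA → … → Oncorhynchus; the MRCA is the node subtending (Oncorhynchus,(Taxidea,(Turdus,Drosophila,(Peromyscus,Rana)))).
Branch lengths along that path: 0.18 + 0.10 + 0.07 + 0.22 + 0.06 = 0.63.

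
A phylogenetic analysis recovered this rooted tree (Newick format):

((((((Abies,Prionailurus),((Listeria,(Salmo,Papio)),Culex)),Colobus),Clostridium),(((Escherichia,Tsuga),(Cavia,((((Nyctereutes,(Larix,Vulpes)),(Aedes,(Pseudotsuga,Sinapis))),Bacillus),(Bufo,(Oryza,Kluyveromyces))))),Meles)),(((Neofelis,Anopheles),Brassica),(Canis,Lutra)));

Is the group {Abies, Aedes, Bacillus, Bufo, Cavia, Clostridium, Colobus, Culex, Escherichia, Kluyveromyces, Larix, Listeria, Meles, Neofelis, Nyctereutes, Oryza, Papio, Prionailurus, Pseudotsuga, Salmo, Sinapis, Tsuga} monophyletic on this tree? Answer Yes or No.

No

The MRCA of the listed taxa is the root, so the smallest clade containing them is the whole tree.
That clade also contains Anopheles, Brassica, Canis, Lutra, Vulpes, which are not in the proposed group, so the group is not monophyletic.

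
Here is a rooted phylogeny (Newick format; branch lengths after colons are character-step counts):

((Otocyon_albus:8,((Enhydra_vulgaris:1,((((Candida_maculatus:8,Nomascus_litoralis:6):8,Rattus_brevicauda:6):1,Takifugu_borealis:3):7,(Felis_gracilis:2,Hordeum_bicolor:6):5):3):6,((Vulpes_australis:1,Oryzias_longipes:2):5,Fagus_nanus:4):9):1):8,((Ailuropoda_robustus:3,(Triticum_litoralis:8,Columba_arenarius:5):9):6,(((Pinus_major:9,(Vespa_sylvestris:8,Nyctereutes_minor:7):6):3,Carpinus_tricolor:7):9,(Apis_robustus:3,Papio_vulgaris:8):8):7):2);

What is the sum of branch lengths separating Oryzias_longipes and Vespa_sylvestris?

The path runs Oryzias_longipes → … → MRCA → … → Vespa_sylvestris; the MRCA is the root of the tree.
Branch lengths along that path: 2 + 5 + 9 + 1 + 8 + 2 + 7 + 9 + 3 + 6 + 8 = 60.

60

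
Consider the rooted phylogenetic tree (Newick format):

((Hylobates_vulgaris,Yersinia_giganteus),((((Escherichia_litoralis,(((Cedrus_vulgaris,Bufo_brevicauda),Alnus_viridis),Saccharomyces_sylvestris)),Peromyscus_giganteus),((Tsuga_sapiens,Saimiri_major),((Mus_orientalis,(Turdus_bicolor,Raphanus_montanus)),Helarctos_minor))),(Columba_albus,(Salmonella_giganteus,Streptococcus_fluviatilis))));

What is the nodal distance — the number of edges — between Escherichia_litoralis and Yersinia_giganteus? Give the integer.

7

The MRCA of Escherichia_litoralis and Yersinia_giganteus is the root of the tree.
From Escherichia_litoralis up to that node: 5 branches. From Yersinia_giganteus up to the same node: 2 branches. Total: 5 + 2 = 7.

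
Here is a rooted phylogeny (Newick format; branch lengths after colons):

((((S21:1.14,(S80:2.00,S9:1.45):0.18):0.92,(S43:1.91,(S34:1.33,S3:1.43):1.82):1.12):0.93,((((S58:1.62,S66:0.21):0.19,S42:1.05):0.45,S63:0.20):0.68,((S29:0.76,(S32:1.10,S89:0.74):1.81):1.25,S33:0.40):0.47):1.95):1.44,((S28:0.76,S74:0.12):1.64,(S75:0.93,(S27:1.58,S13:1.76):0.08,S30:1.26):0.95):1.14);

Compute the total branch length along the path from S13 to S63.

8.20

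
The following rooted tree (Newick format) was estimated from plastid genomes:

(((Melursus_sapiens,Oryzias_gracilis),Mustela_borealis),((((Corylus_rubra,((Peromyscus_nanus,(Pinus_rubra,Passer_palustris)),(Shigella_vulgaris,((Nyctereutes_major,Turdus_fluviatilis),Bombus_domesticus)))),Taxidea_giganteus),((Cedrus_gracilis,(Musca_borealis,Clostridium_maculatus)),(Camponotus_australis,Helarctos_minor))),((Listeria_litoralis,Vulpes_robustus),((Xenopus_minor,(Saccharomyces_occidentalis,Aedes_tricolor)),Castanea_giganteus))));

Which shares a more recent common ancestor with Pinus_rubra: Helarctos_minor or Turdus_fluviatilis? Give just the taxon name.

The MRCA of Pinus_rubra and Turdus_fluviatilis subtends ((Peromyscus_nanus,(Pinus_rubra,Passer_palustris)),(Shigella_vulgaris,((Nyctereutes_major,Turdus_fluviatilis),Bombus_domesticus))) (7 taxa).
The MRCA of Pinus_rubra and Helarctos_minor subtends (((Corylus_rubra,((Peromyscus_nanus,(Pinus_rubra,Passer_palustris)),(Shigella_vulgaris,((Nyctereutes_major,Turdus_fluviatilis),Bombus_domesticus)))),Taxidea_giganteus),((Cedrus_gracilis,(Musca_borealis,Clostridium_maculatus)),(Camponotus_australis,Helarctos_minor))) (14 taxa).
The first is nested inside the second, so Pinus_rubra shares a more recent common ancestor with Turdus_fluviatilis.

Turdus_fluviatilis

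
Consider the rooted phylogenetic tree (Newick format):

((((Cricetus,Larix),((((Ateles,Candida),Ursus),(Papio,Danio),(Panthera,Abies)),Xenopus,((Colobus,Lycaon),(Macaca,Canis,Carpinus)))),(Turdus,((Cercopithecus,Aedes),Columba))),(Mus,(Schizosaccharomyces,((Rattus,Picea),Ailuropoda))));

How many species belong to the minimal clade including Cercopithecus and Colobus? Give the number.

The MRCA of Cercopithecus and Colobus is the node subtending (((Cricetus,Larix),((((Ateles,Candida),Ursus),(Papio,Danio),(Panthera,Abies)),Xenopus,((Colobus,Lycaon),(Macaca,Canis,Carpinus)))),(Turdus,((Cercopithecus,Aedes),Columba))).
That clade contains 19 terminal taxa: Abies, Aedes, Ateles, Candida, Canis, Carpinus, Cercopithecus, Colobus, Columba, Cricetus, Danio, Larix, Lycaon, Macaca, Panthera, Papio, Turdus, Ursus, Xenopus.

19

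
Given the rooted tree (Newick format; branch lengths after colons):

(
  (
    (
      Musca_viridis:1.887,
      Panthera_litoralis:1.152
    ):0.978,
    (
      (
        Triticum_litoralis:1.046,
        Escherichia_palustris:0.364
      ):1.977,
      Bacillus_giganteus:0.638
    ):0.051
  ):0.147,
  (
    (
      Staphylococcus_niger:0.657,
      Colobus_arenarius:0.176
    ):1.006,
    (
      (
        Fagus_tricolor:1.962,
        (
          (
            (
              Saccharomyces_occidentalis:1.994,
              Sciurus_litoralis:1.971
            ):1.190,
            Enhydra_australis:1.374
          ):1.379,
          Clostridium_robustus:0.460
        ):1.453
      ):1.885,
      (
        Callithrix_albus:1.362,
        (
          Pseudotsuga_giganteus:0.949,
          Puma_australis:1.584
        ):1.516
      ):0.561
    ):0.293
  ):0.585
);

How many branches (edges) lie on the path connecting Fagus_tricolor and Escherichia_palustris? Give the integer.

8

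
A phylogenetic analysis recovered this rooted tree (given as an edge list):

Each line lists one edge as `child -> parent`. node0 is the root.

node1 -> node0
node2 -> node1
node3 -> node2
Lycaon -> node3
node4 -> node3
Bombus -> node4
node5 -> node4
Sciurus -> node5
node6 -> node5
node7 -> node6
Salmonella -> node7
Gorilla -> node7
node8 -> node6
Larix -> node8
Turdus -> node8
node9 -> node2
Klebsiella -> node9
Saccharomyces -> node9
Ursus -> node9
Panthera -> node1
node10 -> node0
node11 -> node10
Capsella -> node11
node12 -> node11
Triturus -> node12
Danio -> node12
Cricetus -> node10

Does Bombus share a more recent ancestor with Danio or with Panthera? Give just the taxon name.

Panthera

The MRCA of Bombus and Panthera subtends (((Lycaon,(Bombus,(Sciurus,((Salmonella,Gorilla),(Larix,Turdus))))),(Klebsiella,Saccharomyces,Ursus)),Panthera) (11 taxa).
The MRCA of Bombus and Danio is the root, subtending the entire tree (15 taxa).
The first is nested inside the second, so Bombus shares a more recent common ancestor with Panthera.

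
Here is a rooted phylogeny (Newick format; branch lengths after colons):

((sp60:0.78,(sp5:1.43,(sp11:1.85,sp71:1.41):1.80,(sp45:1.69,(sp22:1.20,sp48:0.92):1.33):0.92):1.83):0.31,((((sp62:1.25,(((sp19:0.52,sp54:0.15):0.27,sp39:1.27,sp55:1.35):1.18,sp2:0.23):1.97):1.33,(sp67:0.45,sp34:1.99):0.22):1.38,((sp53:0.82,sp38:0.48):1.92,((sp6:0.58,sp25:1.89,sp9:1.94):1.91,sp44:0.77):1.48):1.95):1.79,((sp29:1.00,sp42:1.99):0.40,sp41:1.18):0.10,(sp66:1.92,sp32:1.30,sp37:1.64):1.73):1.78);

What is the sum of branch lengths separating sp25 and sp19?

The path runs sp25 → … → MRCA → … → sp19; the MRCA is the node subtending (((sp62,(((sp19,sp54),sp39,sp55),sp2)),(sp67,sp34)),((sp53,sp38),((sp6,sp25,sp9),sp44))).
Branch lengths along that path: 1.89 + 1.91 + 1.48 + 1.95 + 1.38 + 1.33 + 1.97 + 1.18 + 0.27 + 0.52 = 13.88.

13.88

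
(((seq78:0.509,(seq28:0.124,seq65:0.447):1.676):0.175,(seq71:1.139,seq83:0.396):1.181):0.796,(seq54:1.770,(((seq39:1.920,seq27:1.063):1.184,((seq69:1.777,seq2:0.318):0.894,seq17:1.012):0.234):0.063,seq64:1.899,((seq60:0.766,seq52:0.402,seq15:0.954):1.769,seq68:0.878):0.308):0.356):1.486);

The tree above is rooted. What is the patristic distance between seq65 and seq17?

6.245

The path runs seq65 → … → MRCA → … → seq17; the MRCA is the root of the tree.
Branch lengths along that path: 0.447 + 1.676 + 0.175 + 0.796 + 1.486 + 0.356 + 0.063 + 0.234 + 1.012 = 6.245.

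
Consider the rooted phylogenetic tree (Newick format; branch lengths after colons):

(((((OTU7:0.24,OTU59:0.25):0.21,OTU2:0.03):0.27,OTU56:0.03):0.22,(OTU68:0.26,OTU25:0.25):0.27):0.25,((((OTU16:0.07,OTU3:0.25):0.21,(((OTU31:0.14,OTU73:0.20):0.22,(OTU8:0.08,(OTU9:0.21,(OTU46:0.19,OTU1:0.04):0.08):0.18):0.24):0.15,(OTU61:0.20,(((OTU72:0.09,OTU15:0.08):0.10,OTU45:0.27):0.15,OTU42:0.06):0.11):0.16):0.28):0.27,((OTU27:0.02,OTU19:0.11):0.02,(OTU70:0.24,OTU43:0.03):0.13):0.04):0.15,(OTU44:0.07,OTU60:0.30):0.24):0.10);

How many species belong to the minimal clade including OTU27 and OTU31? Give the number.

The MRCA of OTU27 and OTU31 is the node subtending (((OTU16,OTU3),(((OTU31,OTU73),(OTU8,(OTU9,(OTU46,OTU1)))),(OTU61,(((OTU72,OTU15),OTU45),OTU42)))),((OTU27,OTU19),(OTU70,OTU43))).
That clade contains 17 terminal taxa: OTU1, OTU15, OTU16, OTU19, OTU27, OTU3, OTU31, OTU42, OTU43, OTU45, OTU46, OTU61, OTU70, OTU72, OTU73, OTU8, OTU9.

17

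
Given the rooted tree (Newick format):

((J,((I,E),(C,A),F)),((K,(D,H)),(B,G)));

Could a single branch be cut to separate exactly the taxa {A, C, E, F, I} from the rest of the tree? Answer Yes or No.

Yes

The most recent common ancestor of these taxa subtends ((I,E),(C,A),F).
That clade has exactly 5 tips — every listed taxon and nothing else — so the group is monophyletic.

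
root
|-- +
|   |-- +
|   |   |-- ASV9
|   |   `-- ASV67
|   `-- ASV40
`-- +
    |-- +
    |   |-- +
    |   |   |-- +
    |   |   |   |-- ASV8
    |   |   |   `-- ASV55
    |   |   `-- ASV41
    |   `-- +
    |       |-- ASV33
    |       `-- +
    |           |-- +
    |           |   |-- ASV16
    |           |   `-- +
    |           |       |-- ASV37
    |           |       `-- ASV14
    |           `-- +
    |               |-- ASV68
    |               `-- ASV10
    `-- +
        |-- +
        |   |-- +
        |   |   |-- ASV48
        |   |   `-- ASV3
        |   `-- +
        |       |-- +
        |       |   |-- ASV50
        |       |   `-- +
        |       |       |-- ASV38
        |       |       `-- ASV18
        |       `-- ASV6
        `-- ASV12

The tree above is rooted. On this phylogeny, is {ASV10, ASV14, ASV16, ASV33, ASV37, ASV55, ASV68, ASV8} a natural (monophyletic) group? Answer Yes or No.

No

The MRCA of the listed taxa subtends (((ASV8,ASV55),ASV41),(ASV33,((ASV16,(ASV37,ASV14)),(ASV68,ASV10)))).
That clade also contains ASV41, which is not in the proposed group, so the group is not monophyletic.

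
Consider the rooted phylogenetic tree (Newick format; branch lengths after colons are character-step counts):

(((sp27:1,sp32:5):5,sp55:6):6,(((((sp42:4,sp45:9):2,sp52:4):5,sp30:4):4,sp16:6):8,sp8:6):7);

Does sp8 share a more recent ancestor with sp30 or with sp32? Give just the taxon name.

sp30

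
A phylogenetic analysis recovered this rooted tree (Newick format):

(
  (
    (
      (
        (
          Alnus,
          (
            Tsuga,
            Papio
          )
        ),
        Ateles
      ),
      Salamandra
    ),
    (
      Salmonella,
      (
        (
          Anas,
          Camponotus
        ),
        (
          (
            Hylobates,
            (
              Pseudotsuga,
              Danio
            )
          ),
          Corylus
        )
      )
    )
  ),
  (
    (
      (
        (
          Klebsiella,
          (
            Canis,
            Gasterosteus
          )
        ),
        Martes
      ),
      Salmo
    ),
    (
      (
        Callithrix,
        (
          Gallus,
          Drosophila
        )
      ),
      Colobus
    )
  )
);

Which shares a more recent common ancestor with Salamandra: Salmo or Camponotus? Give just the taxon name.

The MRCA of Salamandra and Camponotus subtends ((((Alnus,(Tsuga,Papio)),Ateles),Salamandra),(Salmonella,((Anas,Camponotus),((Hylobates,(Pseudotsuga,Danio)),Corylus)))) (12 taxa).
The MRCA of Salamandra and Salmo is the root, subtending the entire tree (21 taxa).
The first is nested inside the second, so Salamandra shares a more recent common ancestor with Camponotus.

Camponotus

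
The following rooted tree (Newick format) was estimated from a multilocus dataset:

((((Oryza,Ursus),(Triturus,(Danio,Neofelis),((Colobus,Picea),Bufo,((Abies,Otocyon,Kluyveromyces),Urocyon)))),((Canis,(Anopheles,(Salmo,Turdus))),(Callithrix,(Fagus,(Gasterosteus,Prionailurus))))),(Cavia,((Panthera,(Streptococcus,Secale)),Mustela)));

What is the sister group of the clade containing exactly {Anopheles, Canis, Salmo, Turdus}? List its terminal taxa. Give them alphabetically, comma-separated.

The clade containing exactly {Anopheles, Canis, Salmo, Turdus} attaches to the tree at the node subtending ((Canis,(Anopheles,(Salmo,Turdus))),(Callithrix,(Fagus,(Gasterosteus,Prionailurus)))).
The other lineage descending from that same node — the sister group — is (Callithrix,(Fagus,(Gasterosteus,Prionailurus))); its 4 tips in alphabetical order are the answer.

Callithrix, Fagus, Gasterosteus, Prionailurus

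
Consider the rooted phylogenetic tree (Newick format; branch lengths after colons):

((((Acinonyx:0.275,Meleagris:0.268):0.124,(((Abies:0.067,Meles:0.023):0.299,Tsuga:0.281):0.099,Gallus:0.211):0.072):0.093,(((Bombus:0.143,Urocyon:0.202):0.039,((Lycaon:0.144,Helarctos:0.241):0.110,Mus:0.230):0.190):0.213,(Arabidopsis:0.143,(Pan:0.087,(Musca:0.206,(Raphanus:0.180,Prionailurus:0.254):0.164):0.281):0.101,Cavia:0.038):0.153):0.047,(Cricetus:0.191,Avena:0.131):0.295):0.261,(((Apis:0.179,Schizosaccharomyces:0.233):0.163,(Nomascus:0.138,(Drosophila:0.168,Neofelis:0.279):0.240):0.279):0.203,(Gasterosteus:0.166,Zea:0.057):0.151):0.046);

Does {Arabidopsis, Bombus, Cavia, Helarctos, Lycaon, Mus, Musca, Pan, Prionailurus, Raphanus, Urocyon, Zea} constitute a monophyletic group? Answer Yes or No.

No

The MRCA of the listed taxa is the root, so the smallest clade containing them is the whole tree.
That clade also contains Abies, Acinonyx, Apis, Avena, Cricetus, Drosophila, Gallus, Gasterosteus, Meleagris, Meles, Neofelis, Nomascus, Schizosaccharomyces, Tsuga, which are not in the proposed group, so the group is not monophyletic.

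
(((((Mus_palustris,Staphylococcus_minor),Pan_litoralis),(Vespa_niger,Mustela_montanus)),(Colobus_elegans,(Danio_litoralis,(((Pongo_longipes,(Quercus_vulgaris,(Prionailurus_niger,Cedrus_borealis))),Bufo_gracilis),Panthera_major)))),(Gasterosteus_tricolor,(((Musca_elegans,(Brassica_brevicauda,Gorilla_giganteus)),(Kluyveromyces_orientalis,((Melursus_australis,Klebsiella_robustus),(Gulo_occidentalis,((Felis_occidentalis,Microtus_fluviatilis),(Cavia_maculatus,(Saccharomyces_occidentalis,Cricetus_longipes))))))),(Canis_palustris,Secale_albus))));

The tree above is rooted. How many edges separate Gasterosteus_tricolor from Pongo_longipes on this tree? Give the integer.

9

The MRCA of Gasterosteus_tricolor and Pongo_longipes is the root of the tree.
From Gasterosteus_tricolor up to that node: 2 branches. From Pongo_longipes up to the same node: 7 branches. Total: 2 + 7 = 9.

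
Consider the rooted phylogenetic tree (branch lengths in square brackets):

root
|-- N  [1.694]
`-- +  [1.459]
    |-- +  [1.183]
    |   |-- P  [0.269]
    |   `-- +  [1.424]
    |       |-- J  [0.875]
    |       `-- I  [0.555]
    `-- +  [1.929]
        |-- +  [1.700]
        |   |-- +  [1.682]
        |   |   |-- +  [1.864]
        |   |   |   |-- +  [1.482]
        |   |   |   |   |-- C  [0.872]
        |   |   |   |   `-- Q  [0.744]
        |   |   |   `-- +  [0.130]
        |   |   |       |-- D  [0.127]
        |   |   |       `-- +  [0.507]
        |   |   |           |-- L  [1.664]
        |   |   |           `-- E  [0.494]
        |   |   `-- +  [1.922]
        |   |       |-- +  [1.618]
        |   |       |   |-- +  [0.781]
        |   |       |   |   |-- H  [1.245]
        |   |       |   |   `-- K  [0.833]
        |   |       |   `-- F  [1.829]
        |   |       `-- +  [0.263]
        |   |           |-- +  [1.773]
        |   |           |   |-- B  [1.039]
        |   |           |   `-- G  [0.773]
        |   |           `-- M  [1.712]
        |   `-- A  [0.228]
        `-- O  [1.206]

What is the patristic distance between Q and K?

9.244

The path runs Q → … → MRCA → … → K; the MRCA is the node subtending (((C,Q),(D,(L,E))),(((H,K),F),((B,G),M))).
Branch lengths along that path: 0.744 + 1.482 + 1.864 + 1.922 + 1.618 + 0.781 + 0.833 = 9.244.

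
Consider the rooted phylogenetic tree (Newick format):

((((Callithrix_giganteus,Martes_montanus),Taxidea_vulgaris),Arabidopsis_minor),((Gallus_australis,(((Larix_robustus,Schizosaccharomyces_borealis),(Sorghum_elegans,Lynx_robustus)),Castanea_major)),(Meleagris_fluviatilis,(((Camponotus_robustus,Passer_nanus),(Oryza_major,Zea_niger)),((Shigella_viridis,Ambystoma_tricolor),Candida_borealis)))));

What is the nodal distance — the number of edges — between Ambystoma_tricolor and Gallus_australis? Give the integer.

The MRCA of Ambystoma_tricolor and Gallus_australis is the node subtending ((Gallus_australis,(((Larix_robustus,Schizosaccharomyces_borealis),(Sorghum_elegans,Lynx_robustus)),Castanea_major)),(Meleagris_fluviatilis,(((Camponotus_robustus,Passer_nanus),(Oryza_major,Zea_niger)),((Shigella_viridis,Ambystoma_tricolor),Candida_borealis)))).
From Ambystoma_tricolor up to that node: 5 branches. From Gallus_australis up to the same node: 2 branches. Total: 5 + 2 = 7.

7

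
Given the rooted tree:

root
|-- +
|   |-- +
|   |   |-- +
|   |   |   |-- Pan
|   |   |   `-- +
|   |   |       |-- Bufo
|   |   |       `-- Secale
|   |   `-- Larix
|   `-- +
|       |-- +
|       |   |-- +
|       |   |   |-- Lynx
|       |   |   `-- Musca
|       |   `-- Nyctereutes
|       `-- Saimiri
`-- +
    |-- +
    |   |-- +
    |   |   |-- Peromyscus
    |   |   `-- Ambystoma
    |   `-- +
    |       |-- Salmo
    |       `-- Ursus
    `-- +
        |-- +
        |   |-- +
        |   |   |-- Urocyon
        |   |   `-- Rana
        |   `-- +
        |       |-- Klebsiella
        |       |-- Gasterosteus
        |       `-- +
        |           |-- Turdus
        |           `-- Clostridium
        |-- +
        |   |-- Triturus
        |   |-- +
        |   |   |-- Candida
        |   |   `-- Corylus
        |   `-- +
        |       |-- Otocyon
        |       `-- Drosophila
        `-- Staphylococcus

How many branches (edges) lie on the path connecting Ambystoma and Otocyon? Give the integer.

The MRCA of Ambystoma and Otocyon is the node subtending (((Peromyscus,Ambystoma),(Salmo,Ursus)),(((Urocyon,Rana),(Klebsiella,Gasterosteus,(Turdus,Clostridium))),(Triturus,(Candida,Corylus),(Otocyon,Drosophila)),Staphylococcus)).
From Ambystoma up to that node: 3 branches. From Otocyon up to the same node: 4 branches. Total: 3 + 4 = 7.

7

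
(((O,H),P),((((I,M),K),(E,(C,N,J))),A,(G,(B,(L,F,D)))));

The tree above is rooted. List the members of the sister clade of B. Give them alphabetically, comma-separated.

B attaches to the tree at the node subtending (B,(L,F,D)).
The other lineage descending from that same node — the sister group — is (L,F,D); its 3 tips in alphabetical order are the answer.

D, F, L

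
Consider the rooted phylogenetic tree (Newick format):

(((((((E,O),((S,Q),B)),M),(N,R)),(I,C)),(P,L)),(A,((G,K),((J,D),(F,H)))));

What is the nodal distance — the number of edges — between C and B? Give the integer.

The MRCA of C and B is the node subtending (((((E,O),((S,Q),B)),M),(N,R)),(I,C)).
From C up to that node: 2 branches. From B up to the same node: 5 branches. Total: 2 + 5 = 7.

7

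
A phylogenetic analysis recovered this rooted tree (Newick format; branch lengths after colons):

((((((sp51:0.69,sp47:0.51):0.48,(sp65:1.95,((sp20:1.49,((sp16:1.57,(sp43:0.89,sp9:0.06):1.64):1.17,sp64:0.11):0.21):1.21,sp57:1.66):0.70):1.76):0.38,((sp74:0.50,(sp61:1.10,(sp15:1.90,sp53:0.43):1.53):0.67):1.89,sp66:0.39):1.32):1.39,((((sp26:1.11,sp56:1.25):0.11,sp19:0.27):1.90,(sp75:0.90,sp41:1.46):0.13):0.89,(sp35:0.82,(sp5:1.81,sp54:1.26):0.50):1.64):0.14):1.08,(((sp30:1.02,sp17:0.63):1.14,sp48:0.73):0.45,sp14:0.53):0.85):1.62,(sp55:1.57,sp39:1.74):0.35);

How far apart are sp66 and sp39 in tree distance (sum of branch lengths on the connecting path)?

7.89

The path runs sp66 → … → MRCA → … → sp39; the MRCA is the root of the tree.
Branch lengths along that path: 0.39 + 1.32 + 1.39 + 1.08 + 1.62 + 0.35 + 1.74 = 7.89.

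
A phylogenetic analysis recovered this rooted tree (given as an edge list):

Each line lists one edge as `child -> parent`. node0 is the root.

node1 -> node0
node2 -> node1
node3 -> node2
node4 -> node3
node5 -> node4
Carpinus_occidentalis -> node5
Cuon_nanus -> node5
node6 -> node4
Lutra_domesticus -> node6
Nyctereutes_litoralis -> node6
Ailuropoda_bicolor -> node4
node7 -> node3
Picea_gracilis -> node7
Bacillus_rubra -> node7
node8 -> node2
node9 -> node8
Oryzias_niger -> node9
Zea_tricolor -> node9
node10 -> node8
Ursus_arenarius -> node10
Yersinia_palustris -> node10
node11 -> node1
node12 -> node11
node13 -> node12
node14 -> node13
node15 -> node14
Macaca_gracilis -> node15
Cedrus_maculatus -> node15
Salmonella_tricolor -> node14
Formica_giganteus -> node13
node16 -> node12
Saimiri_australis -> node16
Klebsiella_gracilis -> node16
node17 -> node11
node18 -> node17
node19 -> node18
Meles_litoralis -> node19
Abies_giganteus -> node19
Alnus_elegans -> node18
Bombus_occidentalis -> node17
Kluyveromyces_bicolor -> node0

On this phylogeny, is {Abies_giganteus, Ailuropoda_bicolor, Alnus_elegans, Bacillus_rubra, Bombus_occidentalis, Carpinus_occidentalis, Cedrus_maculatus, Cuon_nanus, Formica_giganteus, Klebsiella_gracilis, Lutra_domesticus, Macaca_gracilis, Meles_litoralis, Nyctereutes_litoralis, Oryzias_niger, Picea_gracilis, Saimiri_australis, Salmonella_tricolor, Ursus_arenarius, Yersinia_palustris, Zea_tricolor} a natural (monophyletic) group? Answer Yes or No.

The most recent common ancestor of these taxa subtends (((((Carpinus_occidentalis,Cuon_nanus),(Lutra_domesticus,Nyctereutes_litoralis),Ailuropoda_bicolor),(Picea_gracilis,Bacillus_rubra)),((Oryzias_niger,Zea_tricolor),(Ursus_arenarius,Yersinia_palustris))),(((((Macaca_gracilis,Cedrus_maculatus),Salmonella_tricolor),Formica_giganteus),(Saimiri_australis,Klebsiella_gracilis)),(((Meles_litoralis,Abies_giganteus),Alnus_elegans),Bombus_occidentalis))).
That clade has exactly 21 tips — every listed taxon and nothing else — so the group is monophyletic.

Yes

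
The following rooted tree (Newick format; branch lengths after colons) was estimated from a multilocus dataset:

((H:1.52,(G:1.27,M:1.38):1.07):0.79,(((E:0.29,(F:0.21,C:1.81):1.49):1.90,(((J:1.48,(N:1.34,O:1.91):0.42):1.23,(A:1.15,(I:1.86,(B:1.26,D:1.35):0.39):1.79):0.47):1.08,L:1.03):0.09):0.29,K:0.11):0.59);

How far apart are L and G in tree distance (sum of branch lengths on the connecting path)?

The path runs L → … → MRCA → … → G; the MRCA is the root of the tree.
Branch lengths along that path: 1.03 + 0.09 + 0.29 + 0.59 + 0.79 + 1.07 + 1.27 = 5.13.

5.13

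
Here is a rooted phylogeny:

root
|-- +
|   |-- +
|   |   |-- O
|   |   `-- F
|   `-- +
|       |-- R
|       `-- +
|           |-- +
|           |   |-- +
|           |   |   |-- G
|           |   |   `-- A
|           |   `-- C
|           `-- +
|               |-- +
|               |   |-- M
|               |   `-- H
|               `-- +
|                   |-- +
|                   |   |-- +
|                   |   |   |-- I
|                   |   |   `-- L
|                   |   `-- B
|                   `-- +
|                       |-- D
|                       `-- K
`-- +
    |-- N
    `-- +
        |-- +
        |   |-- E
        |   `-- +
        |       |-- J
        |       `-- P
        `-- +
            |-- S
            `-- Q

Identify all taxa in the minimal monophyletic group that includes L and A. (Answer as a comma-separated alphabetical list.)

Tracing L: it sits inside (I,L).
Tracing A: it sits inside (G,A).
The smallest clade enclosing both is (((G,A),C),((M,H),(((I,L),B),(D,K)))); the answer is its 10 terminal taxa in alphabetical order.

A, B, C, D, G, H, I, K, L, M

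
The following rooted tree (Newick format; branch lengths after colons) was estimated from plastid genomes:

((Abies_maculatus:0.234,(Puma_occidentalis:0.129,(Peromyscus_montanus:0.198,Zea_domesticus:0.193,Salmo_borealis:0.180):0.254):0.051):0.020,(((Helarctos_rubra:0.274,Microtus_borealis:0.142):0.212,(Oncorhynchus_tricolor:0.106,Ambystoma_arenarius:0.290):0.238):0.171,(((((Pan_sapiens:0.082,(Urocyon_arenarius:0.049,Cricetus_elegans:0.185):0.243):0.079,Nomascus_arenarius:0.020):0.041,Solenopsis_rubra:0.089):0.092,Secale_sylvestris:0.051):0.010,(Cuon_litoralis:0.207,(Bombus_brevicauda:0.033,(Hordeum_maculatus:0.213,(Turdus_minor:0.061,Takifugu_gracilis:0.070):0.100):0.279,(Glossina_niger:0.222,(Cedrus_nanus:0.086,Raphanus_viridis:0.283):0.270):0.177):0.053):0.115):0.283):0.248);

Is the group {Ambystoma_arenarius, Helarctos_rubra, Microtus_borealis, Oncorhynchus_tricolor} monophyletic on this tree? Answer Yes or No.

Yes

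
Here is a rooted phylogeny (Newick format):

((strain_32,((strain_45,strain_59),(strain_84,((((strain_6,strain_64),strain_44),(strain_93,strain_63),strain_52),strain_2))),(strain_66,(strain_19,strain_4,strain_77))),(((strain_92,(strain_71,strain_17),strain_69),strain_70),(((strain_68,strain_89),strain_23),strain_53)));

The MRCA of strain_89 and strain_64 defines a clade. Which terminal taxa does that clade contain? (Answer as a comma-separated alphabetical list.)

Tracing strain_89: it sits inside (strain_68,strain_89).
Tracing strain_64: it sits inside (strain_6,strain_64).
The smallest clade enclosing both is the whole tree (their MRCA is the root), so the answer is all 24 tips in alphabetical order.

strain_17, strain_19, strain_2, strain_23, strain_32, strain_4, strain_44, strain_45, strain_52, strain_53, strain_59, strain_6, strain_63, strain_64, strain_66, strain_68, strain_69, strain_70, strain_71, strain_77, strain_84, strain_89, strain_92, strain_93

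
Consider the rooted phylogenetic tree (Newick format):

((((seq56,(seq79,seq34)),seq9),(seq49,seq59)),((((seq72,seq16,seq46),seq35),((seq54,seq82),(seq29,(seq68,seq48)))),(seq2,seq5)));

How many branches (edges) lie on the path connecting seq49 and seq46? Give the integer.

The MRCA of seq49 and seq46 is the root of the tree.
From seq49 up to that node: 3 branches. From seq46 up to the same node: 5 branches. Total: 3 + 5 = 8.

8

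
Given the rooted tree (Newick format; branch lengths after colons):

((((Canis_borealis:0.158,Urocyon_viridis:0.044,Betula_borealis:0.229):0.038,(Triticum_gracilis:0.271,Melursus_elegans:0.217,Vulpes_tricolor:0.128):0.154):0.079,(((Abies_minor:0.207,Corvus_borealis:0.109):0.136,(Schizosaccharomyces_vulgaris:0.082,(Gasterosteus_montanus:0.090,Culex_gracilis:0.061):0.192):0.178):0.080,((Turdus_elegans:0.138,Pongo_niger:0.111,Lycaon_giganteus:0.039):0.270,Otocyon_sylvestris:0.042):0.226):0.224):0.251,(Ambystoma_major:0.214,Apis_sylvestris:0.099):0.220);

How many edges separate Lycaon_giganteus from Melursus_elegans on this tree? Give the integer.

7

The MRCA of Lycaon_giganteus and Melursus_elegans is the node subtending (((Canis_borealis,Urocyon_viridis,Betula_borealis),(Triticum_gracilis,Melursus_elegans,Vulpes_tricolor)),(((Abies_minor,Corvus_borealis),(Schizosaccharomyces_vulgaris,(Gasterosteus_montanus,Culex_gracilis))),((Turdus_elegans,Pongo_niger,Lycaon_giganteus),Otocyon_sylvestris))).
From Lycaon_giganteus up to that node: 4 branches. From Melursus_elegans up to the same node: 3 branches. Total: 4 + 3 = 7.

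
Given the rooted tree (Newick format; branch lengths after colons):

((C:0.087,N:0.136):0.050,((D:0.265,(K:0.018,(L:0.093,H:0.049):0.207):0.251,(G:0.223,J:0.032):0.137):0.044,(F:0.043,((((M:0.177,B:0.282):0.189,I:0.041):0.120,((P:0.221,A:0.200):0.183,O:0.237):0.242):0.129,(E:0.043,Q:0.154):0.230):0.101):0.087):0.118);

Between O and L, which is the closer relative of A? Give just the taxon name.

O

The MRCA of A and O subtends ((P,A),O) (3 taxa).
The MRCA of A and L subtends ((D,(K,(L,H)),(G,J)),(F,((((M,B),I),((P,A),O)),(E,Q)))) (15 taxa).
The first is nested inside the second, so A shares a more recent common ancestor with O.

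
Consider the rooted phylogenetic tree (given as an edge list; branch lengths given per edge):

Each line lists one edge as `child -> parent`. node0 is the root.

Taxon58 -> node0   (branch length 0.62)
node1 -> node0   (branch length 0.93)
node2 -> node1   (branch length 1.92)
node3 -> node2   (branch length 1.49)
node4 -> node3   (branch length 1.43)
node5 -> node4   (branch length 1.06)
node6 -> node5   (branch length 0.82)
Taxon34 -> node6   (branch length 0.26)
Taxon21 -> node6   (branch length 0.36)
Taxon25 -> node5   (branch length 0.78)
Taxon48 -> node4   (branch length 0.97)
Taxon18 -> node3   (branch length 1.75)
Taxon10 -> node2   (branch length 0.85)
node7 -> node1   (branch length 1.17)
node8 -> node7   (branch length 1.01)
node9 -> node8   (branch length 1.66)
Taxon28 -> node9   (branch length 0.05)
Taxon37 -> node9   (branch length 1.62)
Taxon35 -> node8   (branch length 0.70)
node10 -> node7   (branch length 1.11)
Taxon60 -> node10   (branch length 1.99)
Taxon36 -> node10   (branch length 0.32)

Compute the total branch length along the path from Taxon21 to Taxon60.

11.35

The path runs Taxon21 → … → MRCA → … → Taxon60; the MRCA is the node subtending ((((((Taxon34,Taxon21),Taxon25),Taxon48),Taxon18),Taxon10),(((Taxon28,Taxon37),Taxon35),(Taxon60,Taxon36))).
Branch lengths along that path: 0.36 + 0.82 + 1.06 + 1.43 + 1.49 + 1.92 + 1.17 + 1.11 + 1.99 = 11.35.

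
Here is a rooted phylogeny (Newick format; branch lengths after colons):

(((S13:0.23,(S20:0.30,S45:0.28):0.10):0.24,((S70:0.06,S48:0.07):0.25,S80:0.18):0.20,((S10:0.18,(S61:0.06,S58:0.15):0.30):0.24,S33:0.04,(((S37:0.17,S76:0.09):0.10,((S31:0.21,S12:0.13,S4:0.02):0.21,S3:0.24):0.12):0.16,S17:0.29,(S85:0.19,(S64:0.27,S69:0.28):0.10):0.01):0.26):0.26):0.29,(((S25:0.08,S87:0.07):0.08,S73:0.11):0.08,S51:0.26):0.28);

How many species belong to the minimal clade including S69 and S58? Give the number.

14

The MRCA of S69 and S58 is the node subtending ((S10,(S61,S58)),S33,(((S37,S76),((S31,S12,S4),S3)),S17,(S85,(S64,S69)))).
That clade contains 14 terminal taxa: S10, S12, S17, S3, S31, S33, S37, S4, S58, S61, S64, S69, S76, S85.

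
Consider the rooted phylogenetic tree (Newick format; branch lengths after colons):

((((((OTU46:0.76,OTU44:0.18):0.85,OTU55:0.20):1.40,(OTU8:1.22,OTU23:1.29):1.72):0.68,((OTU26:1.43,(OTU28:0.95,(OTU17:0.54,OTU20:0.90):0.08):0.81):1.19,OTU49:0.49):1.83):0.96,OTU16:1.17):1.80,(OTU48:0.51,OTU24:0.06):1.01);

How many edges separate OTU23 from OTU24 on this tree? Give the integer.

7

The MRCA of OTU23 and OTU24 is the root of the tree.
From OTU23 up to that node: 5 branches. From OTU24 up to the same node: 2 branches. Total: 5 + 2 = 7.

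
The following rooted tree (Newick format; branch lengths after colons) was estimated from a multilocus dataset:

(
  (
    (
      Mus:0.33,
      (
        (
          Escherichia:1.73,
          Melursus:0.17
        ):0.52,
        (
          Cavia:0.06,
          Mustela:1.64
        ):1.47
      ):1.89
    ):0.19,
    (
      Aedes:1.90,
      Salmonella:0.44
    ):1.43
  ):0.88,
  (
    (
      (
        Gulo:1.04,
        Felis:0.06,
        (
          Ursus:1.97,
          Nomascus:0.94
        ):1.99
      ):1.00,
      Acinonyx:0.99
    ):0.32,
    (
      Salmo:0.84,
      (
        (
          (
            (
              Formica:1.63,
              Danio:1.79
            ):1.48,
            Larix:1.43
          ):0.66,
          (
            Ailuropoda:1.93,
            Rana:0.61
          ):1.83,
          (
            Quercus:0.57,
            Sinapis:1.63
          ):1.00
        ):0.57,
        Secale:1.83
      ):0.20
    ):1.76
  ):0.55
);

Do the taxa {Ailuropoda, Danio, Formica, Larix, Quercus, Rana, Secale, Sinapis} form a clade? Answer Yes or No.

The most recent common ancestor of these taxa subtends ((((Formica,Danio),Larix),(Ailuropoda,Rana),(Quercus,Sinapis)),Secale).
That clade has exactly 8 tips — every listed taxon and nothing else — so the group is monophyletic.

Yes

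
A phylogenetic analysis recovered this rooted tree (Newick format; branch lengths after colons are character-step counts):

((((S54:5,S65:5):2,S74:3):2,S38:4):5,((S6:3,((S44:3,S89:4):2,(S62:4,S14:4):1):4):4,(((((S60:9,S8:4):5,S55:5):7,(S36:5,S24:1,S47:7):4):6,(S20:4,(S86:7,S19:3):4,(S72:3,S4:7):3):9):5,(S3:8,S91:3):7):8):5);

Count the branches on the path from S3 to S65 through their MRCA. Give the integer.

8

The MRCA of S3 and S65 is the root of the tree.
From S3 up to that node: 4 branches. From S65 up to the same node: 4 branches. Total: 4 + 4 = 8.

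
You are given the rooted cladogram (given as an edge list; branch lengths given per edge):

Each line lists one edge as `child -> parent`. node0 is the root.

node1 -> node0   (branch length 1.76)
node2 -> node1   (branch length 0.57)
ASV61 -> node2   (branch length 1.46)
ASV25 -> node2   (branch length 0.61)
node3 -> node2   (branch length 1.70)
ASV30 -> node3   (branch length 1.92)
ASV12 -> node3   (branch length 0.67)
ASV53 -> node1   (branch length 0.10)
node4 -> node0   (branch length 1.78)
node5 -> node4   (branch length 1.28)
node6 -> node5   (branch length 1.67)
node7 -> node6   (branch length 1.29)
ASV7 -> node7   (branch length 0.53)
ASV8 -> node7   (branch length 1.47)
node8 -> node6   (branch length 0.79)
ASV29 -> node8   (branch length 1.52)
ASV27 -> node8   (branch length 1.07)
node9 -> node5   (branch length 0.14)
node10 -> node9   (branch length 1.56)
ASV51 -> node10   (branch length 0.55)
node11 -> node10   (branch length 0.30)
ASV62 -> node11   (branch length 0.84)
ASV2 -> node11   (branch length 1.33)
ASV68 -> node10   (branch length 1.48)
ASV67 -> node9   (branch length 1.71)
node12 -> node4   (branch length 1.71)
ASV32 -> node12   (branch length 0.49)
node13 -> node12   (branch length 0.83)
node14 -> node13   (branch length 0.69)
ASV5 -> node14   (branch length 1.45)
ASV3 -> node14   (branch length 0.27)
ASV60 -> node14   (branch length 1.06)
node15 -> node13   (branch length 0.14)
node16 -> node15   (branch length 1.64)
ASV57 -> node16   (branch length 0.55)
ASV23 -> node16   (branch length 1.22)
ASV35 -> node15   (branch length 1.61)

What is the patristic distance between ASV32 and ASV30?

9.93

The path runs ASV32 → … → MRCA → … → ASV30; the MRCA is the root of the tree.
Branch lengths along that path: 0.49 + 1.71 + 1.78 + 1.76 + 0.57 + 1.70 + 1.92 = 9.93.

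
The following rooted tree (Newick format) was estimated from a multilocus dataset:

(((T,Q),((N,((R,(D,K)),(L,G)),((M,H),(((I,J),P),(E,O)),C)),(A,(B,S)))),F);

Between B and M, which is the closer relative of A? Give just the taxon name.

B

The MRCA of A and B subtends (A,(B,S)) (3 taxa).
The MRCA of A and M subtends ((N,((R,(D,K)),(L,G)),((M,H),(((I,J),P),(E,O)),C)),(A,(B,S))) (17 taxa).
The first is nested inside the second, so A shares a more recent common ancestor with B.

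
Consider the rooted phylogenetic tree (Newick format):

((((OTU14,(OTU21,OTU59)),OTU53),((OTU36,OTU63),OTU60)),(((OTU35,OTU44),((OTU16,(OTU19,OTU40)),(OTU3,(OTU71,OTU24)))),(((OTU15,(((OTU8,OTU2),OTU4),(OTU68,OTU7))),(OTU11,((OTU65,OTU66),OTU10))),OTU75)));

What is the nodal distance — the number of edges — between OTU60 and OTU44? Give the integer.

The MRCA of OTU60 and OTU44 is the root of the tree.
From OTU60 up to that node: 3 branches. From OTU44 up to the same node: 4 branches. Total: 3 + 4 = 7.

7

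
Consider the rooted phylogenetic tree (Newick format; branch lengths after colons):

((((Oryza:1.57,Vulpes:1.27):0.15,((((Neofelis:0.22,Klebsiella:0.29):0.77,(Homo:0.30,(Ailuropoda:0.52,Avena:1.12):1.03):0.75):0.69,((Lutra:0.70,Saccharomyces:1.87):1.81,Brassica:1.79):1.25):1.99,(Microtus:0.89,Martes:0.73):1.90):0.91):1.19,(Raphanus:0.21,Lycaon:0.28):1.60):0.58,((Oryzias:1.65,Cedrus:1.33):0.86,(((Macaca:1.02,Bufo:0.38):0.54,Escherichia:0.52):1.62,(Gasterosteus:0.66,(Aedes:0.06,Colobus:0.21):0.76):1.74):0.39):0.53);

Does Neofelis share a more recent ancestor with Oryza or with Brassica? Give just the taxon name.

Brassica

The MRCA of Neofelis and Brassica subtends (((Neofelis,Klebsiella),(Homo,(Ailuropoda,Avena))),((Lutra,Saccharomyces),Brassica)) (8 taxa).
The MRCA of Neofelis and Oryza subtends ((Oryza,Vulpes),((((Neofelis,Klebsiella),(Homo,(Ailuropoda,Avena))),((Lutra,Saccharomyces),Brassica)),(Microtus,Martes))) (12 taxa).
The first is nested inside the second, so Neofelis shares a more recent common ancestor with Brassica.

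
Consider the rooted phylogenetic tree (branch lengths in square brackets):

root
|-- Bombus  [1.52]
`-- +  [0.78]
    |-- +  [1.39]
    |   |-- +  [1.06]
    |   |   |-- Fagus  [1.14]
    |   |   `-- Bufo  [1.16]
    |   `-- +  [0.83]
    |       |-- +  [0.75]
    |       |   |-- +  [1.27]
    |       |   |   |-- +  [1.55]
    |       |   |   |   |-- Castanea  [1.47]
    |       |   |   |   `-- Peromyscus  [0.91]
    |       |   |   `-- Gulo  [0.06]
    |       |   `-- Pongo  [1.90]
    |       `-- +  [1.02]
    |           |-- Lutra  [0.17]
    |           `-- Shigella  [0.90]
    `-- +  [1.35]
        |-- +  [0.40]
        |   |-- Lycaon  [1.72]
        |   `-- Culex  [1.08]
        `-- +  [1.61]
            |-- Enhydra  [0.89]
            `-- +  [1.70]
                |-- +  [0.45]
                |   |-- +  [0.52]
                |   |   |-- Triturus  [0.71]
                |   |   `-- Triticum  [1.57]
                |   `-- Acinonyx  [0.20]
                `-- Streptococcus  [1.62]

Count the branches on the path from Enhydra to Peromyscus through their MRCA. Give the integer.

The MRCA of Enhydra and Peromyscus is the node subtending (((Fagus,Bufo),((((Castanea,Peromyscus),Gulo),Pongo),(Lutra,Shigella))),((Lycaon,Culex),(Enhydra,(((Triturus,Triticum),Acinonyx),Streptococcus)))).
From Enhydra up to that node: 3 branches. From Peromyscus up to the same node: 6 branches. Total: 3 + 6 = 9.

9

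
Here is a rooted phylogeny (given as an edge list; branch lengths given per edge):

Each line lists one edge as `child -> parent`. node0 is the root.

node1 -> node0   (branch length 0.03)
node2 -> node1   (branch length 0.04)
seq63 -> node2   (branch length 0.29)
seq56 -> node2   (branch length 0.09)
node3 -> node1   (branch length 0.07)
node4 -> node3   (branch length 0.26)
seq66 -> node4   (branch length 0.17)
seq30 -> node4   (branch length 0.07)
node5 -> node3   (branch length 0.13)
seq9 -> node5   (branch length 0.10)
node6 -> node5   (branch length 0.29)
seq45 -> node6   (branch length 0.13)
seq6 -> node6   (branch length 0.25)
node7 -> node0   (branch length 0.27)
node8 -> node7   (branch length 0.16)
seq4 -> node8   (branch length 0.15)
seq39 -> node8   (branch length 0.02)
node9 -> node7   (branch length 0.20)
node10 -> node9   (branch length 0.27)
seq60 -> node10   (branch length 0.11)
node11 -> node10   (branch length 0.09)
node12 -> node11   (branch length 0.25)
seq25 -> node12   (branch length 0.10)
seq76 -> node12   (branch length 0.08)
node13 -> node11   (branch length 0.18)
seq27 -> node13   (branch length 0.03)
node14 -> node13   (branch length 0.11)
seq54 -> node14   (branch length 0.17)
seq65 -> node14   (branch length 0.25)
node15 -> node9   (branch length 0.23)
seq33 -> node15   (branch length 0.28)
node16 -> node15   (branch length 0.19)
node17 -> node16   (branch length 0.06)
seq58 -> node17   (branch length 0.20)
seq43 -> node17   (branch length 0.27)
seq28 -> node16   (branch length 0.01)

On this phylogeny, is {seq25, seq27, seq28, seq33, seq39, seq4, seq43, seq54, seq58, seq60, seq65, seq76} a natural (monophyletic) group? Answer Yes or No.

Yes

The most recent common ancestor of these taxa subtends ((seq4,seq39),((seq60,((seq25,seq76),(seq27,(seq54,seq65)))),(seq33,((seq58,seq43),seq28)))).
That clade has exactly 12 tips — every listed taxon and nothing else — so the group is monophyletic.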